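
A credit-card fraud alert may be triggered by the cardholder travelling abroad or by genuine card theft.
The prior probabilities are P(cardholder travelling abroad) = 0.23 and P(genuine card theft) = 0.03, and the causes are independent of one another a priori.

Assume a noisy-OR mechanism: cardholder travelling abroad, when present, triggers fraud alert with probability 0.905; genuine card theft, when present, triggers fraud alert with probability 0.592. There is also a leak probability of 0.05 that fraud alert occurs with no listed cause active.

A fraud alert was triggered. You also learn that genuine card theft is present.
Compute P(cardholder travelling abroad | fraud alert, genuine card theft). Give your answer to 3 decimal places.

P(cardholder travelling abroad | fraud alert, genuine card theft) ≈ 0.320

Under noisy-OR, P(fraud alert | causes) = 1 − (1−0.05)·∏(1−qᵢ) over the active causes.
By total probability over both values of cardholder travelling abroad:
  P(fraud alert | genuine card theft) = 0.6124*0.77 + 0.963178*0.23
        = 0.471548 + 0.221531 = 0.693079
Keeping only the cardholder travelling abroad-present terms gives 0.221531, so
  P(cardholder travelling abroad | fraud alert, genuine card theft) = 0.221531 / 0.693079 ≈ 0.320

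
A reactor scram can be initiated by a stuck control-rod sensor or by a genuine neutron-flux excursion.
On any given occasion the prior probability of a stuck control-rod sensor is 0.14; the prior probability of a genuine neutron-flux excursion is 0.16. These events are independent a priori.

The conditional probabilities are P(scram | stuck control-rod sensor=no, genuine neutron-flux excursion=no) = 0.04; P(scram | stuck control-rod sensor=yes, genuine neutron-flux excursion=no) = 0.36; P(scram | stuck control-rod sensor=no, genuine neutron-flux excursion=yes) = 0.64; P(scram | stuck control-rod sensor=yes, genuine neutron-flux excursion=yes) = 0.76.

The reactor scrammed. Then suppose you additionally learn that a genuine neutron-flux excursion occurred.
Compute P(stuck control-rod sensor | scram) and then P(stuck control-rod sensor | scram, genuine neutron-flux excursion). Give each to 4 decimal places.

Sum P(scram|·) weighted by the priors over the 4 (stuck control-rod sensor, genuine neutron-flux excursion) configurations:
  P(scram) = 0.04*0.86*0.84 + 0.64*0.86*0.16 + 0.36*0.14*0.84 + 0.76*0.14*0.16
        = 0.028896 + 0.088064 + 0.042336 + 0.017024 = 0.176320
Keeping only the stuck control-rod sensor-present terms gives 0.059360, so
  P(stuck control-rod sensor | scram) = 0.059360 / 0.176320 ≈ 0.3367

Now also conditioning on genuine neutron-flux excursion=true:
For the numerator, keep only stuck control-rod sensor=true terms: 0.76×0.14 = 0.106400
Denominator P(scram | genuine neutron-flux excursion): 0.64×0.86 + 0.76×0.14 = 0.656800
P(stuck control-rod sensor | scram, genuine neutron-flux excursion) = 0.106400/0.656800 ≈ 0.1620
The drop from 0.3367 to 0.1620 is the explaining-away (discounting) effect.

P(stuck control-rod sensor | scram) ≈ 0.3367; P(stuck control-rod sensor | scram, genuine neutron-flux excursion) ≈ 0.1620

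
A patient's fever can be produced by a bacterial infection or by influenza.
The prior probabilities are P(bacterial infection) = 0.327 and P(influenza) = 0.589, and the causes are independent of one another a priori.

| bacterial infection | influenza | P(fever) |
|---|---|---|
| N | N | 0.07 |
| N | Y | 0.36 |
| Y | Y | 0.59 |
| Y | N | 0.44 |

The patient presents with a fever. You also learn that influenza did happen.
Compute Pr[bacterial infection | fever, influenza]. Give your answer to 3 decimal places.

Pr[bacterial infection | fever, influenza] ≈ 0.443

Enumerate both values of bacterial infection and weight by the priors:
  P(fever | influenza) = 0.36·0.673 + 0.59·0.327
        = 0.242280 + 0.192930 = 0.435210
Keeping only the bacterial infection-present terms gives 0.192930, so
  P(bacterial infection | fever, influenza) = 0.192930 / 0.435210 ≈ 0.443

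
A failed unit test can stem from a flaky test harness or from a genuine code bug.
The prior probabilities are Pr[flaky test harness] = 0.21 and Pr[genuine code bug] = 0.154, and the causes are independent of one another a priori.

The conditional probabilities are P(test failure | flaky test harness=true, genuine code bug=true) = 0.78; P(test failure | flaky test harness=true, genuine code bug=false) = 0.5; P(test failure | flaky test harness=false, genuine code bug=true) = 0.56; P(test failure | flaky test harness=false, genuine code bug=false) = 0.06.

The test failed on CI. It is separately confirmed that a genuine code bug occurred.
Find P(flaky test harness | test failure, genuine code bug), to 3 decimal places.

P(flaky test harness | test failure, genuine code bug) ≈ 0.270

Weight on flaky test harness=true, given the evidence: 0.78·0.21 = 0.163800
Normalizer over all consistent configurations: 0.56·0.79 + 0.78·0.21 = 0.606200
Posterior = 0.163800 / 0.606200 ≈ 0.270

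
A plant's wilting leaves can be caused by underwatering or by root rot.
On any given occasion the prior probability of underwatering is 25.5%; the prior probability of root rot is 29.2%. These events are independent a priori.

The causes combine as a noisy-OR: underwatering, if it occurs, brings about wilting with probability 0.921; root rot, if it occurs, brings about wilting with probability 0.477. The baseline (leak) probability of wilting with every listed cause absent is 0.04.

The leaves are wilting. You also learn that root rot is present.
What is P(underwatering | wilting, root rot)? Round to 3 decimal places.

P(underwatering | wilting, root rot) ≈ 0.398

Under noisy-OR, P(wilting | causes) = 1 − (1−0.04)·∏(1−qᵢ) over the active causes.
P(wilting | root rot) = 0.49792*0.745 + 0.960336*0.255 = 0.370950 + 0.244886 = 0.615836
The underwatering-present share is 0.960336*0.255 = 0.244886.
So P(underwatering | wilting, root rot) = 0.244886/0.615836 ≈ 0.398.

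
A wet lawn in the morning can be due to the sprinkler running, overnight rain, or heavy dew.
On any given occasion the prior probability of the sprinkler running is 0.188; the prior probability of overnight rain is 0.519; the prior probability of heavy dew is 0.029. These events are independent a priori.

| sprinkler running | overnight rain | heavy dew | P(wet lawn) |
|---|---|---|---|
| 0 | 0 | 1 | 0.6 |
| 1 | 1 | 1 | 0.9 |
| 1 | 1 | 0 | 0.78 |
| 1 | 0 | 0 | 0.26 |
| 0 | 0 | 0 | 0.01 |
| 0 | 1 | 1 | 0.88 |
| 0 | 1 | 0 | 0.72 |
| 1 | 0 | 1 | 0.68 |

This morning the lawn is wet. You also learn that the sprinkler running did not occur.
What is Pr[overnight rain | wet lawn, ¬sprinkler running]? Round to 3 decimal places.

Pr[overnight rain | wet lawn, ¬sprinkler running] ≈ 0.966

Enumerate the 4 (overnight rain, heavy dew) configurations and weight by the priors:
  P(wet lawn | ¬sprinkler running) = 0.01·0.481·0.971 + 0.6·0.481·0.029 + 0.72·0.519·0.971 + 0.88·0.519·0.029
        = 0.004671 + 0.008369 + 0.362843 + 0.013245 = 0.389128
Keeping only the overnight rain-present terms gives 0.376088, so
  P(overnight rain | wet lawn, ¬sprinkler running) = 0.376088 / 0.389128 ≈ 0.966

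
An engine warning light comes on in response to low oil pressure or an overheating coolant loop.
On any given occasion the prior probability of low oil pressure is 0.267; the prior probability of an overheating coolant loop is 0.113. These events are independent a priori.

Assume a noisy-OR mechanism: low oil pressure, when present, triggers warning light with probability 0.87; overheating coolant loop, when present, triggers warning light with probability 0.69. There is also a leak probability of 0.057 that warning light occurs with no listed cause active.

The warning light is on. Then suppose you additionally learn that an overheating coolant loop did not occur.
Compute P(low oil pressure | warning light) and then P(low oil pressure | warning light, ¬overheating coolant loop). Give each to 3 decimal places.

Under noisy-OR, P(warning light | causes) = 1 − (1−0.057)·∏(1−qᵢ) over the active causes.
For the numerator, keep only low oil pressure=true terms: 0.207796 + 0.029024 = 0.236820
Normalizer over all consistent configurations: 0.057×0.733×0.887 + 0.70767×0.733×0.113 + 0.87741×0.267×0.887 + 0.961997×0.267×0.113 = 0.332496
Posterior = 0.236820 / 0.332496 ≈ 0.712

With the extra evidence:
For the numerator, keep only low oil pressure=true terms: 0.87741×0.267 = 0.234268
The normalizing constant is 0.057×0.733 + 0.87741×0.267 = 0.276049
Posterior = 0.234268 / 0.276049 ≈ 0.849
Ruling out overheating coolant loop raises the posterior on low oil pressure — the flip side of explaining away.

P(low oil pressure | warning light) ≈ 0.712; P(low oil pressure | warning light, ¬overheating coolant loop) ≈ 0.849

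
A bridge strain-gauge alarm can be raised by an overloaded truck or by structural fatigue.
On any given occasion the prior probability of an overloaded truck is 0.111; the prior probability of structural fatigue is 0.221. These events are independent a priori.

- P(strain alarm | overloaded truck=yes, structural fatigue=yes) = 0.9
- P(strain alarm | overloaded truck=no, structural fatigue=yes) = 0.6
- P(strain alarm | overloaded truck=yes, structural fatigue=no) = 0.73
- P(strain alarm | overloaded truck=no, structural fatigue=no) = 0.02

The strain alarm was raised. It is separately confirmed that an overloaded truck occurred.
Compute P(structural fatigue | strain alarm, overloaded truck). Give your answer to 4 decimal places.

P(structural fatigue | strain alarm, overloaded truck) ≈ 0.2591

Enumerate both values of structural fatigue and weight by the priors:
  P(strain alarm | overloaded truck) = 0.73*0.779 + 0.9*0.221
        = 0.568670 + 0.198900 = 0.767570
Keeping only the structural fatigue-present terms gives 0.198900, so
  P(structural fatigue | strain alarm, overloaded truck) = 0.198900 / 0.767570 ≈ 0.2591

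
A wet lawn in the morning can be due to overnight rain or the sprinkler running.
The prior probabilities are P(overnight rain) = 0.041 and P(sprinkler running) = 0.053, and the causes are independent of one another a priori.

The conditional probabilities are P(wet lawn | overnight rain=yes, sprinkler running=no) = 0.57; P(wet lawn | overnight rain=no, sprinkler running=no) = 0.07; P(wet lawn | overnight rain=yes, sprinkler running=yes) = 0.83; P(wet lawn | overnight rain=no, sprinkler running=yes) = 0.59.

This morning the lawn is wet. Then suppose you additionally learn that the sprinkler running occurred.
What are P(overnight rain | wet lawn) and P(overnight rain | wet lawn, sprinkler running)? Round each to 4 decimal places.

By total probability over the 4 (overnight rain, sprinkler running) configurations:
  P(wet lawn) = 0.07·0.959·0.947 + 0.59·0.959·0.053 + 0.57·0.041·0.947 + 0.83·0.041·0.053
        = 0.063572 + 0.029988 + 0.022131 + 0.001804 = 0.117495
Keeping only the overnight rain-present terms gives 0.023935, so
  P(overnight rain | wet lawn) = 0.023935 / 0.117495 ≈ 0.2037

With the extra evidence:
P(wet lawn | sprinkler running) = 0.59×0.959 + 0.83×0.041 = 0.565810 + 0.034030 = 0.599840
Restricting to configurations with overnight rain present: 0.83×0.041 = 0.034030.
Hence the posterior is 0.034030/0.599840 ≈ 0.0567.
— sprinkler running explains away the evidence for overnight rain.

P(overnight rain | wet lawn) ≈ 0.2037; P(overnight rain | wet lawn, sprinkler running) ≈ 0.0567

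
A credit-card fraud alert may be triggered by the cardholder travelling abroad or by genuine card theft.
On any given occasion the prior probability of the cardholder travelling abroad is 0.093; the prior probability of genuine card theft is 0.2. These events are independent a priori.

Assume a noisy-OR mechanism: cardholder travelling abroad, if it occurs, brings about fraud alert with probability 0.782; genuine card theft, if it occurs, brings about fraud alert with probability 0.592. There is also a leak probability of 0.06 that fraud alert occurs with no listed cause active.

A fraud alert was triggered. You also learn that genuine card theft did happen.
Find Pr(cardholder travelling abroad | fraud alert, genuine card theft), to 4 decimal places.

Under noisy-OR, P(fraud alert | causes) = 1 − (1−0.06)·∏(1−qᵢ) over the active causes.
Numerator (weight on configurations with cardholder travelling abroad): 0.916393*0.093 = 0.085225
Normalizer over all consistent configurations: 0.61648*0.907 + 0.916393*0.093 = 0.644372
Posterior = 0.085225 / 0.644372 ≈ 0.1323

Pr(cardholder travelling abroad | fraud alert, genuine card theft) ≈ 0.1323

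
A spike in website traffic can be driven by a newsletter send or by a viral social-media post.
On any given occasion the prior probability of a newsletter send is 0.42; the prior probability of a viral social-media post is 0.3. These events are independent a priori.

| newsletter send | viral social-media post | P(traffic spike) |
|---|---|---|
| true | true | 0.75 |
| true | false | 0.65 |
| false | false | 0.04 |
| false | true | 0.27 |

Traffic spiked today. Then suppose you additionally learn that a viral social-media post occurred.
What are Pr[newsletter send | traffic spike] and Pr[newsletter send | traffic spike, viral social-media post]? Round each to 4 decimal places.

Numerator (weight on configurations with newsletter send): 0.191100 + 0.094500 = 0.285600
The normalizing constant is 0.04*0.58*0.7 + 0.27*0.58*0.3 + 0.65*0.42*0.7 + 0.75*0.42*0.3 = 0.348820
P(newsletter send | traffic spike) = 0.285600/0.348820 ≈ 0.8188

Now condition on the additional information:
Numerator (weight on configurations with newsletter send): 0.75*0.42 = 0.315000
Denominator P(traffic spike | viral social-media post): 0.27*0.58 + 0.75*0.42 = 0.471600
Posterior = 0.315000 / 0.471600 ≈ 0.6679
— viral social-media post explains away the evidence for newsletter send.

Pr[newsletter send | traffic spike] ≈ 0.8188; Pr[newsletter send | traffic spike, viral social-media post] ≈ 0.6679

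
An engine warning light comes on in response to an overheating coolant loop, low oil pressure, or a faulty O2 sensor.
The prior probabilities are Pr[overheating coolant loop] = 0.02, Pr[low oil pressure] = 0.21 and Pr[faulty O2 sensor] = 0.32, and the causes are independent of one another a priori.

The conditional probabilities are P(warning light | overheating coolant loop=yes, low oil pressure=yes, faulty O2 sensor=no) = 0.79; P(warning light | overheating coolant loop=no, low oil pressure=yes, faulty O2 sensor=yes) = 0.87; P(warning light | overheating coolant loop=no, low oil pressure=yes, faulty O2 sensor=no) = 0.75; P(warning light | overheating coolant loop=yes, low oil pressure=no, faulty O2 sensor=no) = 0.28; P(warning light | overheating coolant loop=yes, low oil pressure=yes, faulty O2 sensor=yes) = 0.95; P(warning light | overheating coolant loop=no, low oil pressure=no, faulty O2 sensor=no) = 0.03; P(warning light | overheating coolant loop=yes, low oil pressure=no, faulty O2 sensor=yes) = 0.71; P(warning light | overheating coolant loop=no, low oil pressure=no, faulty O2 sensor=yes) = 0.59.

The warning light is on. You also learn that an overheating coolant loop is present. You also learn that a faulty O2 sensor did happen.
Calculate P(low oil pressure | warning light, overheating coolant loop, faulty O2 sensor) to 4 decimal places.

For the numerator, keep only low oil pressure=true terms: 0.95·0.21 = 0.199500
The normalizing constant is 0.71·0.79 + 0.95·0.21 = 0.760400
Posterior = 0.199500 / 0.760400 ≈ 0.2624

P(low oil pressure | warning light, overheating coolant loop, faulty O2 sensor) ≈ 0.2624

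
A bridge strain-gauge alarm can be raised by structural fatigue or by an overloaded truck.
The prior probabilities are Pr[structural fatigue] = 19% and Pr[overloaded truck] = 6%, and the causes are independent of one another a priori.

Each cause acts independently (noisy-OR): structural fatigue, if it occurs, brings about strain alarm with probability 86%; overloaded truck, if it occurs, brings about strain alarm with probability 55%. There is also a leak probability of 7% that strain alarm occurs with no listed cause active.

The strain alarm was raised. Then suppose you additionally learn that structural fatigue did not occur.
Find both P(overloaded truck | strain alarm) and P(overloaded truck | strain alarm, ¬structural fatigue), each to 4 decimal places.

Under noisy-OR, P(strain alarm | causes) = 1 − (1−0.07)·∏(1−qᵢ) over the active causes.
Enumerate the 4 (structural fatigue, overloaded truck) configurations and weight by the priors:
  P(strain alarm) = 0.07*0.81*0.94 + 0.5815*0.81*0.06 + 0.8698*0.19*0.94 + 0.94141*0.19*0.06
        = 0.053298 + 0.028261 + 0.155346 + 0.010732 = 0.247637
The terms with overloaded truck present sum to 0.038993, so
  P(overloaded truck | strain alarm) = 0.038993 / 0.247637 ≈ 0.1575

Now also conditioning on structural fatigue≠true:
P(strain alarm | ¬structural fatigue) = 0.07·0.94 + 0.5815·0.06 = 0.065800 + 0.034890 = 0.100690
Of this, 0.034890 comes from 0.5815·0.06 (the overloaded truck=true cases).
So P(overloaded truck | strain alarm, ¬structural fatigue) = 0.034890/0.100690 ≈ 0.3465.

P(overloaded truck | strain alarm) ≈ 0.1575; P(overloaded truck | strain alarm, ¬structural fatigue) ≈ 0.3465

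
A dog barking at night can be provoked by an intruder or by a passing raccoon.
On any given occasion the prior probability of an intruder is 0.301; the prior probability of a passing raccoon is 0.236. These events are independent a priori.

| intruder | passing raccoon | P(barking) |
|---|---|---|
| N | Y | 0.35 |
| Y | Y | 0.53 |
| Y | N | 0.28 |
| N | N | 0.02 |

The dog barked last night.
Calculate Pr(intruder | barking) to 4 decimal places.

By total probability over the 4 (intruder, passing raccoon) configurations:
  P(barking) = 0.02*0.699*0.764 + 0.35*0.699*0.236 + 0.28*0.301*0.764 + 0.53*0.301*0.236
        = 0.010681 + 0.057737 + 0.064390 + 0.037649 = 0.170457
The terms with intruder present sum to 0.102039, so
  P(intruder | barking) = 0.102039 / 0.170457 ≈ 0.5986

Pr(intruder | barking) ≈ 0.5986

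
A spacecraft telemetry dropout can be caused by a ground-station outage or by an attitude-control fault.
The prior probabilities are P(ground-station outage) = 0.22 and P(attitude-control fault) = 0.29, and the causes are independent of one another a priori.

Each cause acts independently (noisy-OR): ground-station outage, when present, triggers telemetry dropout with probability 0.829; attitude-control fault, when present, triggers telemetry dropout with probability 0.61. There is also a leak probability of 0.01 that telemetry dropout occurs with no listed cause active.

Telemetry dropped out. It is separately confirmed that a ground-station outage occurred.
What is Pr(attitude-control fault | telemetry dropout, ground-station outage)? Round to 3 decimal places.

Under noisy-OR, P(telemetry dropout | causes) = 1 − (1−0.01)·∏(1−qᵢ) over the active causes.
Weight on attitude-control fault=true, given the evidence: 0.933977*0.29 = 0.270853
Normalizer over all consistent configurations: 0.83071*0.71 + 0.933977*0.29 = 0.860657
P(attitude-control fault | telemetry dropout, ground-station outage) = 0.270853/0.860657 ≈ 0.315

Pr(attitude-control fault | telemetry dropout, ground-station outage) ≈ 0.315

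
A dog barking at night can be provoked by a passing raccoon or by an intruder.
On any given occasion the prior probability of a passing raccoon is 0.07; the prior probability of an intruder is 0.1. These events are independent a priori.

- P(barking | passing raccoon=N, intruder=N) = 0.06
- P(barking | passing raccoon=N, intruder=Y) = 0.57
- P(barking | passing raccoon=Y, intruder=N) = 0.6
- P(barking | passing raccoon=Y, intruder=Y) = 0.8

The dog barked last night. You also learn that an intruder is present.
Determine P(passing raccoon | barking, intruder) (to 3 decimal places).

P(passing raccoon | barking, intruder) ≈ 0.096

By total probability over both values of passing raccoon:
  P(barking | intruder) = 0.57*0.93 + 0.8*0.07
        = 0.530100 + 0.056000 = 0.586100
Configurations with passing raccoon contribute 0.056000, so
  P(passing raccoon | barking, intruder) = 0.056000 / 0.586100 ≈ 0.096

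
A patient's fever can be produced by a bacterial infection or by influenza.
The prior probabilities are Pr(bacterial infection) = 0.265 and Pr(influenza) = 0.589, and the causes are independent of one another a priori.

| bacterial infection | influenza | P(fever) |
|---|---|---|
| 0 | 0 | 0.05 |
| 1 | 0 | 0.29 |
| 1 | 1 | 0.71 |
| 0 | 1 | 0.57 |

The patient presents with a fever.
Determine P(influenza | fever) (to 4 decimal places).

P(fever) = 0.05*0.735*0.411 + 0.57*0.735*0.589 + 0.29*0.265*0.411 + 0.71*0.265*0.589 = 0.015104 + 0.246762 + 0.031585 + 0.110820 = 0.404271
Of this, 0.357582 comes from 0.246762 + 0.110820 (the influenza=true cases).
Hence the posterior is 0.357582/0.404271 ≈ 0.8845.

P(influenza | fever) ≈ 0.8845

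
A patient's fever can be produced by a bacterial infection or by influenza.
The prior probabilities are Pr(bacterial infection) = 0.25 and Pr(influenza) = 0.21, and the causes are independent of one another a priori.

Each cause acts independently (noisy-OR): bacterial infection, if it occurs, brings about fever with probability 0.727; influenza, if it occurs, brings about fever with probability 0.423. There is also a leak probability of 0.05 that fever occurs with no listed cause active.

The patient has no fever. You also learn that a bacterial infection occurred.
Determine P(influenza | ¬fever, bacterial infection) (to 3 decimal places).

Under noisy-OR, P(fever | causes) = 1 − (1−0.05)·∏(1−qᵢ) over the active causes.
For the numerator, keep only influenza=true terms: 0.149645*0.21 = 0.031425
The normalizing constant is 0.25935*0.79 + 0.149645*0.21 = 0.236312
Posterior = 0.031425 / 0.236312 ≈ 0.133

P(influenza | ¬fever, bacterial infection) ≈ 0.133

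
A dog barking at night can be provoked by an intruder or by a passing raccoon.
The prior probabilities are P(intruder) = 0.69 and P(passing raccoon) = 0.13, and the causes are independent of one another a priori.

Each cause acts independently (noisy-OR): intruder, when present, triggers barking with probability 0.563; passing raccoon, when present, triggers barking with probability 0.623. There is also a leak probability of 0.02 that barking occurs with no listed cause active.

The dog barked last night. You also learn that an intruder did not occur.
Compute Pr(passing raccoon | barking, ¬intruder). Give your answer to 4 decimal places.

Pr(passing raccoon | barking, ¬intruder) ≈ 0.8249

Under noisy-OR, P(barking | causes) = 1 − (1−0.02)·∏(1−qᵢ) over the active causes.
P(barking | ¬intruder) = 0.02·0.87 + 0.63054·0.13 = 0.017400 + 0.081970 = 0.099370
Restricting to configurations with passing raccoon present: 0.63054·0.13 = 0.081970.
P(passing raccoon | barking, ¬intruder) = 0.081970 / 0.099370 ≈ 0.8249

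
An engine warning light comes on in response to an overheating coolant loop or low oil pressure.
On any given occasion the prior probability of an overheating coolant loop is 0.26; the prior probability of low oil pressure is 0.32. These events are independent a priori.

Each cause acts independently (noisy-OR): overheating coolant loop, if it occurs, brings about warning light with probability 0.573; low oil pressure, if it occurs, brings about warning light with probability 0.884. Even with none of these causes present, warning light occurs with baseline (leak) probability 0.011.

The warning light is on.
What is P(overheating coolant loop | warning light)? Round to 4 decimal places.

Under noisy-OR, P(warning light | causes) = 1 − (1−0.011)·∏(1−qᵢ) over the active causes.
P(warning light) = 0.011·0.74·0.68 + 0.885276·0.74·0.32 + 0.577697·0.26·0.68 + 0.951013·0.26·0.32 = 0.005535 + 0.209633 + 0.102137 + 0.079124 = 0.396429
Restricting to configurations with overheating coolant loop present: 0.102137 + 0.079124 = 0.181261.
Hence the posterior is 0.181261/0.396429 ≈ 0.4572.

P(overheating coolant loop | warning light) ≈ 0.4572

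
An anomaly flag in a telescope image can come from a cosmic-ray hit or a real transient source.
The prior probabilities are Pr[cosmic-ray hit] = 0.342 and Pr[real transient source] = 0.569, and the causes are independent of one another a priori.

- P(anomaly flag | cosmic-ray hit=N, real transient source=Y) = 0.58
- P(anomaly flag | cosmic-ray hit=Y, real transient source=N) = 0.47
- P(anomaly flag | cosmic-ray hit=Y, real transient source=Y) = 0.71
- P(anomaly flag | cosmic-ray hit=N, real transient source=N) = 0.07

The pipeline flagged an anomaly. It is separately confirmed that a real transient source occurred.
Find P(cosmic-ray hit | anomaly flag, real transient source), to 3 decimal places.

P(cosmic-ray hit | anomaly flag, real transient source) ≈ 0.389

For the numerator, keep only cosmic-ray hit=true terms: 0.71×0.342 = 0.242820
Denominator P(anomaly flag | real transient source): 0.58×0.658 + 0.71×0.342 = 0.624460
Posterior = 0.242820 / 0.624460 ≈ 0.389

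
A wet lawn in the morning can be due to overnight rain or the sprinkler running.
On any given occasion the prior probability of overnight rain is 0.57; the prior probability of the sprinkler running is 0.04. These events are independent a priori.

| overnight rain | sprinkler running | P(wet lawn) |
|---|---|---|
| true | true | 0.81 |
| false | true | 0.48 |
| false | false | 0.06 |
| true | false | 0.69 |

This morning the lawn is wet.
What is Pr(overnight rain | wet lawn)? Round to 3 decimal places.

Pr(overnight rain | wet lawn) ≈ 0.923

P(wet lawn) = 0.06*0.43*0.96 + 0.48*0.43*0.04 + 0.69*0.57*0.96 + 0.81*0.57*0.04 = 0.024768 + 0.008256 + 0.377568 + 0.018468 = 0.429060
The overnight rain-present share is 0.377568 + 0.018468 = 0.396036.
So P(overnight rain | wet lawn) = 0.396036/0.429060 ≈ 0.923.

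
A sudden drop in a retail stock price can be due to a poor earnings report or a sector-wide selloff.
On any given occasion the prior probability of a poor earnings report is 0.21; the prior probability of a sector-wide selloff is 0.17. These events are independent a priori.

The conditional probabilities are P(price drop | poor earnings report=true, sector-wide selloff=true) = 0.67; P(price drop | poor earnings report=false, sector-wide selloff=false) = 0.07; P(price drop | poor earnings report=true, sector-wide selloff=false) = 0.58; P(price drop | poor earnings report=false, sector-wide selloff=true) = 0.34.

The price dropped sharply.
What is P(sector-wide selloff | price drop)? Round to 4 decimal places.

P(sector-wide selloff | price drop) ≈ 0.3213

Weight on sector-wide selloff=true, given the evidence: 0.045662 + 0.023919 = 0.069581
Normalizer over all consistent configurations: 0.07*0.79*0.83 + 0.34*0.79*0.17 + 0.58*0.21*0.83 + 0.67*0.21*0.17 = 0.216574
Posterior = 0.069581 / 0.216574 ≈ 0.3213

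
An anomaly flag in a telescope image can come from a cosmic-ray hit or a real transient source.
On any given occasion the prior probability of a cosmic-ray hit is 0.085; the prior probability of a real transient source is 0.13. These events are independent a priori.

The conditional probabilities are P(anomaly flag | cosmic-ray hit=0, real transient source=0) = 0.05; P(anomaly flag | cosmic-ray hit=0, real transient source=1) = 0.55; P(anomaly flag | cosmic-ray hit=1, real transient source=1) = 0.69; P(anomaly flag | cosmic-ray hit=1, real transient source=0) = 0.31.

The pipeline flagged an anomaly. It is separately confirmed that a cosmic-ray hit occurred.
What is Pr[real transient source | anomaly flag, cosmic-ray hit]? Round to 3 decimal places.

Numerator (weight on configurations with real transient source): 0.69*0.13 = 0.089700
Normalizer over all consistent configurations: 0.31*0.87 + 0.69*0.13 = 0.359400
P(real transient source | anomaly flag, cosmic-ray hit) = 0.089700/0.359400 ≈ 0.250

Pr[real transient source | anomaly flag, cosmic-ray hit] ≈ 0.250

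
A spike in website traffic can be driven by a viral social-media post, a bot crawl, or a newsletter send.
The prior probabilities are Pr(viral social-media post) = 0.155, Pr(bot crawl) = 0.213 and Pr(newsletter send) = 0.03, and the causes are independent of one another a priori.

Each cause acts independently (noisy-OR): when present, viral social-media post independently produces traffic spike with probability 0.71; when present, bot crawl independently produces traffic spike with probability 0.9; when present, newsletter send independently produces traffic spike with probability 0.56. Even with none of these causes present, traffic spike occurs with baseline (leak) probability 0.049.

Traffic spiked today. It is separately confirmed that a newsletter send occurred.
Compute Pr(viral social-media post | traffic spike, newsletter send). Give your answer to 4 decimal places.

Under noisy-OR, P(traffic spike | causes) = 1 − (1−0.049)·∏(1−qᵢ) over the active causes.
P(traffic spike | newsletter send) = 0.58156*0.845*0.787 + 0.958156*0.845*0.213 + 0.878652*0.155*0.787 + 0.987865*0.155*0.213 = 0.386746 + 0.172454 + 0.107182 + 0.032614 = 0.698996
Of this, 0.139796 comes from 0.107182 + 0.032614 (the viral social-media post=true cases).
So P(viral social-media post | traffic spike, newsletter send) = 0.139796/0.698996 ≈ 0.2000.

Pr(viral social-media post | traffic spike, newsletter send) ≈ 0.2000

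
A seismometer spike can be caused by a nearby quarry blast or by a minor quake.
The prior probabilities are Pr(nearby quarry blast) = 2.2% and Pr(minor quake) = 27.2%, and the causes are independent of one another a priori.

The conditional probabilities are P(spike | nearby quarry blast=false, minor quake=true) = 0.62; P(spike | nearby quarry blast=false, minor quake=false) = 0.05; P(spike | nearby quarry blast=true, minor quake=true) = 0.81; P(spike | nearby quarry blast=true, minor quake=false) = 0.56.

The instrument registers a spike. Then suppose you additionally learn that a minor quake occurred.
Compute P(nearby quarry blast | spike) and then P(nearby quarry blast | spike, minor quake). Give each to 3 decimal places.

P(spike) = 0.05×0.978×0.728 + 0.62×0.978×0.272 + 0.56×0.022×0.728 + 0.81×0.022×0.272 = 0.035599 + 0.164930 + 0.008969 + 0.004847 = 0.214345
Of this, 0.013816 comes from 0.008969 + 0.004847 (the nearby quarry blast=true cases).
So P(nearby quarry blast | spike) = 0.013816/0.214345 ≈ 0.064.

With the extra evidence:
For the numerator, keep only nearby quarry blast=true terms: 0.81*0.022 = 0.017820
The normalizing constant is 0.62*0.978 + 0.81*0.022 = 0.624180
Posterior = 0.017820 / 0.624180 ≈ 0.029

P(nearby quarry blast | spike) ≈ 0.064; P(nearby quarry blast | spike, minor quake) ≈ 0.029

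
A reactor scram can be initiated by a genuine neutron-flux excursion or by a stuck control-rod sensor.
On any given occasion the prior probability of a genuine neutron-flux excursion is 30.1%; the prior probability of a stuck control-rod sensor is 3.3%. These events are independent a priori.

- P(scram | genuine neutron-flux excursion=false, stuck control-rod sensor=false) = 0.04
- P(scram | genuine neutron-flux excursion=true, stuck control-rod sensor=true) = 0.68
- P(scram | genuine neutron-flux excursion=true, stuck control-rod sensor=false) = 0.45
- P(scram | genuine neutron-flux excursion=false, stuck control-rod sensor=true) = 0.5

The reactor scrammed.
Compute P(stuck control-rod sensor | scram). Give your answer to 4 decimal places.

P(scram) = 0.04×0.699×0.967 + 0.5×0.699×0.033 + 0.45×0.301×0.967 + 0.68×0.301×0.033 = 0.027037 + 0.011534 + 0.130980 + 0.006754 = 0.176305
Restricting to configurations with stuck control-rod sensor present: 0.011534 + 0.006754 = 0.018288.
Hence the posterior is 0.018288/0.176305 ≈ 0.1037.

P(stuck control-rod sensor | scram) ≈ 0.1037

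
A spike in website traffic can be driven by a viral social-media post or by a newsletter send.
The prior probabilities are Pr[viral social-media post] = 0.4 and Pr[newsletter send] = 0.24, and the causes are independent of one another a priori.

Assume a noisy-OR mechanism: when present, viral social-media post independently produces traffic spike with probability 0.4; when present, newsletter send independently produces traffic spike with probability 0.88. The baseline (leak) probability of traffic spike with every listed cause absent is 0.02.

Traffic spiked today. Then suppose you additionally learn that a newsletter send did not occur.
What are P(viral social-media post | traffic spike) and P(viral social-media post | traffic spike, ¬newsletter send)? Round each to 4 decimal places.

Under noisy-OR, P(traffic spike | causes) = 1 − (1−0.02)·∏(1−qᵢ) over the active causes.
Sum P(traffic spike|·) weighted by the priors over the 4 (viral social-media post, newsletter send) configurations:
  P(traffic spike) = 0.02×0.6×0.76 + 0.8824×0.6×0.24 + 0.412×0.4×0.76 + 0.92944×0.4×0.24
        = 0.009120 + 0.127066 + 0.125248 + 0.089226 = 0.350660
Configurations with viral social-media post contribute 0.214474, so
  P(viral social-media post | traffic spike) = 0.214474 / 0.350660 ≈ 0.6116

Now also conditioning on newsletter send≠true:
Enumerate both values of viral social-media post and weight by the priors:
  P(traffic spike | ¬newsletter send) = 0.02*0.6 + 0.412*0.4
        = 0.012000 + 0.164800 = 0.176800
Configurations with viral social-media post contribute 0.164800, so
  P(viral social-media post | traffic spike, ¬newsletter send) = 0.164800 / 0.176800 ≈ 0.9321
With newsletter send excluded, viral social-media post must carry more of the explanatory weight for the traffic spike.

P(viral social-media post | traffic spike) ≈ 0.6116; P(viral social-media post | traffic spike, ¬newsletter send) ≈ 0.9321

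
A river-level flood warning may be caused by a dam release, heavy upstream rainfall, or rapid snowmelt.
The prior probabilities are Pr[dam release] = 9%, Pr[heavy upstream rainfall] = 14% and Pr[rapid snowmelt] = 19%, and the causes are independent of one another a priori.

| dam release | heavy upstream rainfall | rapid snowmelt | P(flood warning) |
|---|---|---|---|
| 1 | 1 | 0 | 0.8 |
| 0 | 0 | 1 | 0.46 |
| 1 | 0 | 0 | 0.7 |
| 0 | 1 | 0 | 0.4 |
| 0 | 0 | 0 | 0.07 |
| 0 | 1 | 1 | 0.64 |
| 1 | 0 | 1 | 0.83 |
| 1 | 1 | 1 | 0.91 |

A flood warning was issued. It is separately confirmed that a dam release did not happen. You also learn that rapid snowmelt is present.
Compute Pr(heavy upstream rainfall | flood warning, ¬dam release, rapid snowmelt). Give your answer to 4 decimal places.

Numerator (weight on configurations with heavy upstream rainfall): 0.64×0.14 = 0.089600
Normalizer over all consistent configurations: 0.46×0.86 + 0.64×0.14 = 0.485200
Posterior = 0.089600 / 0.485200 ≈ 0.1847

Pr(heavy upstream rainfall | flood warning, ¬dam release, rapid snowmelt) ≈ 0.1847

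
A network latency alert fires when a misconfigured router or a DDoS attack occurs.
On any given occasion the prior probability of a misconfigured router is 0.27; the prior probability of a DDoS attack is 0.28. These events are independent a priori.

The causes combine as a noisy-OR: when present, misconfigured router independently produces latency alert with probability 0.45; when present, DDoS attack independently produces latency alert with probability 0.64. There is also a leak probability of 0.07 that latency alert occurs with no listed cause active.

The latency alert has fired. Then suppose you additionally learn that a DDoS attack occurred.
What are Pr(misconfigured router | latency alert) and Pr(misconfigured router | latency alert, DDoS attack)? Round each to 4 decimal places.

Under noisy-OR, P(latency alert | causes) = 1 − (1−0.07)·∏(1−qᵢ) over the active causes.
For the numerator, keep only misconfigured router=true terms: 0.094964 + 0.061679 = 0.156643
Denominator P(latency alert): 0.07*0.73*0.72 + 0.6652*0.73*0.28 + 0.4885*0.27*0.72 + 0.81586*0.27*0.28 = 0.329402
Posterior = 0.156643 / 0.329402 ≈ 0.4755

Now condition on the additional information:
Numerator (weight on configurations with misconfigured router): 0.81586×0.27 = 0.220282
The normalizing constant is 0.6652×0.73 + 0.81586×0.27 = 0.705878
Posterior = 0.220282 / 0.705878 ≈ 0.3121
— DDoS attack explains away the evidence for misconfigured router.

Pr(misconfigured router | latency alert) ≈ 0.4755; Pr(misconfigured router | latency alert, DDoS attack) ≈ 0.3121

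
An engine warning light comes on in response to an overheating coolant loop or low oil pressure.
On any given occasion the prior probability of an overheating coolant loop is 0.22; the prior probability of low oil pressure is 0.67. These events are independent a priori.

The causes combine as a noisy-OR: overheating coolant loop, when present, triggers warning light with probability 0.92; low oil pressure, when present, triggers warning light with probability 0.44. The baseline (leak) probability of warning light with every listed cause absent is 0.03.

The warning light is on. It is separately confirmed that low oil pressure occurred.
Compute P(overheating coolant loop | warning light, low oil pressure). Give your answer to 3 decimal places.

P(overheating coolant loop | warning light, low oil pressure) ≈ 0.371

Under noisy-OR, P(warning light | causes) = 1 − (1−0.03)·∏(1−qᵢ) over the active causes.
For the numerator, keep only overheating coolant loop=true terms: 0.956544*0.22 = 0.210440
Normalizer over all consistent configurations: 0.4568*0.78 + 0.956544*0.22 = 0.566744
P(overheating coolant loop | warning light, low oil pressure) = 0.210440/0.566744 ≈ 0.371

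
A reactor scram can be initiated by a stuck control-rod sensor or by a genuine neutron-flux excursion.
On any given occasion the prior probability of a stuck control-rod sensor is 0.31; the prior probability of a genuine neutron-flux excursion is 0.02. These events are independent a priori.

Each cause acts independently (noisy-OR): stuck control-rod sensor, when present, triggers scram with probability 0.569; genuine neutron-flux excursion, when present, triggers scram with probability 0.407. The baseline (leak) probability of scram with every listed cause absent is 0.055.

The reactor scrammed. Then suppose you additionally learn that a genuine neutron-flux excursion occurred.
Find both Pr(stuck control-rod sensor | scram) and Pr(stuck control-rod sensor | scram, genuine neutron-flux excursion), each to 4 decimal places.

Pr(stuck control-rod sensor | scram) ≈ 0.8103; Pr(stuck control-rod sensor | scram, genuine neutron-flux excursion) ≈ 0.4367

Under noisy-OR, P(scram | causes) = 1 − (1−0.055)·∏(1−qᵢ) over the active causes.
P(scram) = 0.055*0.69*0.98 + 0.439615*0.69*0.02 + 0.592705*0.31*0.98 + 0.758474*0.31*0.02 = 0.037191 + 0.006067 + 0.180064 + 0.004703 = 0.228025
The stuck control-rod sensor-present share is 0.180064 + 0.004703 = 0.184767.
P(stuck control-rod sensor | scram) = 0.184767 / 0.228025 ≈ 0.8103

Now also conditioning on genuine neutron-flux excursion=true:
P(scram | genuine neutron-flux excursion) = 0.439615×0.69 + 0.758474×0.31 = 0.303334 + 0.235127 = 0.538461
Restricting to configurations with stuck control-rod sensor present: 0.758474×0.31 = 0.235127.
P(stuck control-rod sensor | scram, genuine neutron-flux excursion) = 0.235127 / 0.538461 ≈ 0.4367
Conditioning on genuine neutron-flux excursion lowers the posterior on stuck control-rod sensor: the classic explaining-away effect in a common-effect structure.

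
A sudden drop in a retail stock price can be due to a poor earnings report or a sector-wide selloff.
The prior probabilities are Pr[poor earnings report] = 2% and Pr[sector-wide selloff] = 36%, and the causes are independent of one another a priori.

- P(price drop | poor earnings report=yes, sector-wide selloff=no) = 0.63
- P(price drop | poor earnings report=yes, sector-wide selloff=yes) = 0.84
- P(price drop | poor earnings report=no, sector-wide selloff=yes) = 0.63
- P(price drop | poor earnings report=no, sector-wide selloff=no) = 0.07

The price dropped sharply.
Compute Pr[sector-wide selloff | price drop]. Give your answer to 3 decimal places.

Pr[sector-wide selloff | price drop] ≈ 0.815

P(price drop) = 0.07*0.98*0.64 + 0.63*0.98*0.36 + 0.63*0.02*0.64 + 0.84*0.02*0.36 = 0.043904 + 0.222264 + 0.008064 + 0.006048 = 0.280280
Restricting to configurations with sector-wide selloff present: 0.222264 + 0.006048 = 0.228312.
P(sector-wide selloff | price drop) = 0.228312 / 0.280280 ≈ 0.815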